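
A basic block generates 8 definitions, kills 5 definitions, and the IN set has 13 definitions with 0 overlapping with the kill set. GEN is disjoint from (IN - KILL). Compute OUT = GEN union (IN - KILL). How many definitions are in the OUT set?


IN - KILL: 13 - 0 = 13 surviving definitions
OUT = GEN + surviving = 8 + 13 = 21

21


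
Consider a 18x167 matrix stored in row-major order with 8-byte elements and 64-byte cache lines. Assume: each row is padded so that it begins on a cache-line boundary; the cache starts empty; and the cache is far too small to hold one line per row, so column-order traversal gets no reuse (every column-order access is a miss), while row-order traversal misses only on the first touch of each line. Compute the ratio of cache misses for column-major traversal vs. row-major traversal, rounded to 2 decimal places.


Each row occupies 167 * 8 = 1336 bytes and starts on a line boundary, so it spans ceil(1336 / 64) = 21 cache lines.
Row-major traversal misses (one per line touched): 18 * ceil(167 * 8 / 64) = 378
Column-major traversal misses (no reuse, every access misses): 18 * 167 = 3006
Ratio = 3006 / 378 = 7.95

7.95


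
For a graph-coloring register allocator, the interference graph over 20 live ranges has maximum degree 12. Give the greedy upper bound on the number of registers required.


Greedy coloring never needs more than (max_degree + 1) colors: when coloring a vertex, at most max_degree neighbors are already colored.
Upper bound = 12 + 1 = 13

13


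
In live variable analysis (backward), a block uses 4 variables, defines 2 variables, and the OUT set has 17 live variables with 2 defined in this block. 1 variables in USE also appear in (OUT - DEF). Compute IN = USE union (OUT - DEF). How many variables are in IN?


OUT - DEF: 17 - 2 = 15
|IN| = |USE| + |OUT - DEF| - |USE ∩ (OUT - DEF)| = 4 + 15 - 1 = 18

18


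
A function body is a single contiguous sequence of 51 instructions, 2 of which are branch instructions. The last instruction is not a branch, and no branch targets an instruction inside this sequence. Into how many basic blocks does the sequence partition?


With no in-sequence branch targets, the leaders are the first instruction plus the instruction after each branch.
Number of basic blocks = branches + 1
= 2 + 1 = 3

3


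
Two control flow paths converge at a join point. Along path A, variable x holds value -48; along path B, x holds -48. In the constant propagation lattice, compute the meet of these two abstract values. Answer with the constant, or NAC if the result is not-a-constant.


Meet operation: if both paths give the same constant, result is that constant; if they differ, result is NAC (not-a-constant).
Path A: -48, Path B: -48 -> equal
Result: constant -> -48

-48


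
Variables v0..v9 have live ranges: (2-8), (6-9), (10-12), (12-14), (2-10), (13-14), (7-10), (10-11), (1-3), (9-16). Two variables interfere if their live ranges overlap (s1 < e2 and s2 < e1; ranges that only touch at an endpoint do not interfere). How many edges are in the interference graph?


Check all pairs for overlapping intervals.
Two intervals (s1,e1) and (s2,e2) overlap if s1 < e2 and s2 < e1.
v0 (2-8) vs v1..v9: overlaps v1, v4, v6, v8 -> 4
v1 (6-9) vs v2..v9: overlaps v4, v6 -> 2
v2 (10-12) vs v3..v9: overlaps v7, v9 -> 2
v3 (12-14) vs v4..v9: overlaps v5, v9 -> 2
v4 (2-10) vs v5..v9: overlaps v6, v8, v9 -> 3
v5 (13-14) vs v6..v9: overlaps v9 -> 1
v6 (7-10) vs v7..v9: overlaps v9 -> 1
v7 (10-11) vs v8..v9: overlaps v9 -> 1
v8 (1-3) vs v9: overlaps none -> 0
Total overlapping pairs = 4 + 2 + 2 + 2 + 3 + 1 + 1 + 1 + 0 = 16

16


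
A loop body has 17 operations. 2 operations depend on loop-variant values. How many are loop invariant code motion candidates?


Invariant candidates = total - loop-dependent
= 17 - 2 = 15

15


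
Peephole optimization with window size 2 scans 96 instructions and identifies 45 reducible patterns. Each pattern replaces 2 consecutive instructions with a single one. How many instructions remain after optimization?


Each match removes 1 instructions.
Total removed = 45 * 1 = 45
Remaining = 96 - 45 = 51

51


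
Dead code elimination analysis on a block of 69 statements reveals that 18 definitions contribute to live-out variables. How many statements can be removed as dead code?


Dead code = total statements - live definitions
= 69 - 18 = 51

51


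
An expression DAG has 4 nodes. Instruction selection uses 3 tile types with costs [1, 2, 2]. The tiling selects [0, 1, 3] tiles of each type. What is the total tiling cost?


Total cost = sum(count_i * cost_i)
= 0*1 + 1*2 + 3*2
= 8

8


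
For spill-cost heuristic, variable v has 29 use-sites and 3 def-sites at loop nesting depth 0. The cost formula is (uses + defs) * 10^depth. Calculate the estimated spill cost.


uses + defs = 29 + 3 = 32
10^0 = 1
Spill cost = 32 * 1 = 32

32


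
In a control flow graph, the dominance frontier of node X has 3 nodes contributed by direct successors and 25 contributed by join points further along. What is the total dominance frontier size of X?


DF(X) = direct successor contributions + join point contributions
= 3 + 25 = 28

28


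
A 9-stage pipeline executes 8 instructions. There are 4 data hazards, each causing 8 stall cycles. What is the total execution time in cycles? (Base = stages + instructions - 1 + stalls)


Base cycles = 9 + 8 - 1 = 16
Total stalls = 4 * 8 = 32
Total = 16 + 32 = 48

48


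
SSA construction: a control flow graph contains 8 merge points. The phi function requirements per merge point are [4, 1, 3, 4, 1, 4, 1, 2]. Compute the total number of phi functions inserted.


Total phi functions = sum of phi functions at each join node
= 4 + 1 + 3 + 4 + 1 + 4 + 1 + 2 = 20

20


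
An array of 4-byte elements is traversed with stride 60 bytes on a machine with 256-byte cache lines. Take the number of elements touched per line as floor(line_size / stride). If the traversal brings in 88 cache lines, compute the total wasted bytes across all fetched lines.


Elements per line = floor(256 / 60) = 4
Bytes used per line = 4 * 4 = 16
Wasted per line = 256 - 16 = 240
Total wasted = 240 * 88 = 21120

21120


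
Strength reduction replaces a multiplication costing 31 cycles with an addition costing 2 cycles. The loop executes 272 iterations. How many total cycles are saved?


Per-iteration saving = 31 - 2 = 29
Total saved = 272 * 29 = 7888

7888


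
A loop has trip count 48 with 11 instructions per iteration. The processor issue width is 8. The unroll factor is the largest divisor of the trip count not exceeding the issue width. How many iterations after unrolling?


Largest divisor of 48 <= 8 is 8
New iterations = 48 / 8 = 6

6


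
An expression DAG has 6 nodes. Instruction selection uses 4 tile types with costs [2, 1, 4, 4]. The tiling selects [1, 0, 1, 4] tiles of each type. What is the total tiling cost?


Total cost = sum(count_i * cost_i)
= 1*2 + 0*1 + 1*4 + 4*4
= 22

22


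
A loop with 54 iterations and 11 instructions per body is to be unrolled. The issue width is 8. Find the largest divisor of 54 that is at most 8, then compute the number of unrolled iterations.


Largest divisor of 54 <= 8 is 6
New iterations = 54 / 6 = 9

9


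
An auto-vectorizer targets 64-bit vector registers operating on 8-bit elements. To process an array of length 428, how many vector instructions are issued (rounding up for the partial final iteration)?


Width = 64 / 8 = 8 elements per vector op
Iterations = ceil(428 / 8) = 54

54


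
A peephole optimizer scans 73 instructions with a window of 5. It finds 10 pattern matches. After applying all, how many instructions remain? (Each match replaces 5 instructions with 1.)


Each match removes 4 instructions.
Total removed = 10 * 4 = 40
Remaining = 73 - 40 = 33

33


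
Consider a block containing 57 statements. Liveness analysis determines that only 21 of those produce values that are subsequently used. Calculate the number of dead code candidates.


Dead code = total statements - live definitions
= 57 - 21 = 36

36


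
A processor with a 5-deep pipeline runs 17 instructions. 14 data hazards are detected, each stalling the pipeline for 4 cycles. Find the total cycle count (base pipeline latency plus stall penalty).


Base cycles = 5 + 17 - 1 = 21
Total stalls = 14 * 4 = 56
Total = 21 + 56 = 77

77


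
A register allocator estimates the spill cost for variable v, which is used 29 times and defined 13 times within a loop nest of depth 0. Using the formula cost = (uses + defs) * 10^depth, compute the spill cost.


uses + defs = 29 + 13 = 42
10^0 = 1
Spill cost = 42 * 1 = 42

42


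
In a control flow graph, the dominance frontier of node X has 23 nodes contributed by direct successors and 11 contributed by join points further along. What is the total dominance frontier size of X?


DF(X) = direct successor contributions + join point contributions
= 23 + 11 = 34

34


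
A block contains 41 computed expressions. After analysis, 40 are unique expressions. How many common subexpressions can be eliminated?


CSE count = total expressions - unique expressions
= 41 - 40 = 1

1


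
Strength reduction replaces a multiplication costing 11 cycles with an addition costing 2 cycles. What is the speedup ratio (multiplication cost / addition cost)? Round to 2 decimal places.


Ratio = mult_cost / add_cost = 11 / 2 = 5.5

5.5


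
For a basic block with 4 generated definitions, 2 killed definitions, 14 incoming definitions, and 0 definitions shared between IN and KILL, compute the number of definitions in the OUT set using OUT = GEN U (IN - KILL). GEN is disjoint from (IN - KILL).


IN - KILL: 14 - 0 = 14 surviving definitions
OUT = GEN + surviving = 4 + 14 = 18

18


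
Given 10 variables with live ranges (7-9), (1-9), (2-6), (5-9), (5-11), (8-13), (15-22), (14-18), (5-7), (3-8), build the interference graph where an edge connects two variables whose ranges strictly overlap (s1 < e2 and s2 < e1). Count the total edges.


Check all pairs for overlapping intervals.
Two intervals (s1,e1) and (s2,e2) overlap if s1 < e2 and s2 < e1.
v0 (7-9) vs v1..v9: overlaps v1, v3, v4, v5, v9 -> 5
v1 (1-9) vs v2..v9: overlaps v2, v3, v4, v5, v8, v9 -> 6
v2 (2-6) vs v3..v9: overlaps v3, v4, v8, v9 -> 4
v3 (5-9) vs v4..v9: overlaps v4, v5, v8, v9 -> 4
v4 (5-11) vs v5..v9: overlaps v5, v8, v9 -> 3
v5 (8-13) vs v6..v9: overlaps none -> 0
v6 (15-22) vs v7..v9: overlaps v7 -> 1
v7 (14-18) vs v8..v9: overlaps none -> 0
v8 (5-7) vs v9: overlaps v9 -> 1
Total overlapping pairs = 5 + 6 + 4 + 4 + 3 + 0 + 1 + 0 + 1 = 24

24


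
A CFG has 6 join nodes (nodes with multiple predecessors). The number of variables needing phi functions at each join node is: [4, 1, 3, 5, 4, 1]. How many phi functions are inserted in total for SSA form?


Total phi functions = sum of phi functions at each join node
= 4 + 1 + 3 + 5 + 4 + 1 = 18

18


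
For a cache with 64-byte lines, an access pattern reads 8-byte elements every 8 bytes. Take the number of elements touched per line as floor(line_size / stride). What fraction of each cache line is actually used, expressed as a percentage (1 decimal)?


Elements per cache line = floor(64 / 8) = 8
Bytes used = 8 * 8 = 64
Utilization = 64 / 64 * 100 = 100.0%

100.0


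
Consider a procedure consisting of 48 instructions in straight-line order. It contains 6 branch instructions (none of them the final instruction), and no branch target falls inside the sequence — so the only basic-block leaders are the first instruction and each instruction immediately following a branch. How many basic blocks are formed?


With no in-sequence branch targets, the leaders are the first instruction plus the instruction after each branch.
Number of basic blocks = branches + 1
= 6 + 1 = 7

7


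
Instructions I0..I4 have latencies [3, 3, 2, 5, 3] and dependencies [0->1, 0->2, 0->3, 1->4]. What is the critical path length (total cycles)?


Compute longest path through dependency graph: dist(Ik) = max over predecessors of dist + latency(Ik).
dist(I0) = latency 3 = 3
dist(I1) = dist(I0) + 3 = 3 + 3 = 6
dist(I2) = dist(I0) + 2 = 3 + 2 = 5
dist(I3) = dist(I0) + 5 = 3 + 5 = 8
dist(I4) = dist(I1) + 3 = 6 + 3 = 9
Critical path = max dist = 9

9


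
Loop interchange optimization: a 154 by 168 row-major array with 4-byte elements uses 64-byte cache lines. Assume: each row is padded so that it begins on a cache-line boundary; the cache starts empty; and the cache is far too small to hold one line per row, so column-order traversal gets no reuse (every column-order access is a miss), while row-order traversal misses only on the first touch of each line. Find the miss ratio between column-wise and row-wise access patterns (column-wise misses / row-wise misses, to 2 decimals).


Each row occupies 168 * 4 = 672 bytes and starts on a line boundary, so it spans ceil(672 / 64) = 11 cache lines.
Row-major traversal misses (one per line touched): 154 * ceil(168 * 4 / 64) = 1694
Column-major traversal misses (no reuse, every access misses): 154 * 168 = 25872
Ratio = 25872 / 1694 = 15.27

15.27


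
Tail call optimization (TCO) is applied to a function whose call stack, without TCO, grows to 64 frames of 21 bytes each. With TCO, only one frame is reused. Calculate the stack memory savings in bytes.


Without TCO: 64 * 21 = 1344 bytes
With TCO: reuse 1 frame = 21 bytes
Savings = 1344 - 21 = 1323

1323


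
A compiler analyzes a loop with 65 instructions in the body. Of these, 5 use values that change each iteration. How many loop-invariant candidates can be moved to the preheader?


Invariant candidates = total - loop-dependent
= 65 - 5 = 60

60


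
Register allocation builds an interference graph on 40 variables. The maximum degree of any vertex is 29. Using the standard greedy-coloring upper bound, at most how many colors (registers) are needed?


Greedy coloring never needs more than (max_degree + 1) colors: when coloring a vertex, at most max_degree neighbors are already colored.
Upper bound = 29 + 1 = 30

30


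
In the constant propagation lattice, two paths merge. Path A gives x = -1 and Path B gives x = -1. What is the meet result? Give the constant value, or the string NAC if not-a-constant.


Meet operation: if both paths give the same constant, result is that constant; if they differ, result is NAC (not-a-constant).
Path A: -1, Path B: -1 -> equal
Result: constant -> -1

-1


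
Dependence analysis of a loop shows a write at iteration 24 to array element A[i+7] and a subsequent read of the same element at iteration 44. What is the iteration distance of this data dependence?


Distance = read iteration - write iteration
= 44 - 24 = 20

20


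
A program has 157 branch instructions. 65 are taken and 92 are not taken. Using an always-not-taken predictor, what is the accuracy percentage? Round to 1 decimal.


Predictor: always-not-taken
Correct predictions = 92
Accuracy = 92 / 157 * 100 = 58.6%

58.6


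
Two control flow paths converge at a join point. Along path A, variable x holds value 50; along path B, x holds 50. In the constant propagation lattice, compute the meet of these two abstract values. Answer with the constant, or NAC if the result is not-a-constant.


Meet operation: if both paths give the same constant, result is that constant; if they differ, result is NAC (not-a-constant).
Path A: 50, Path B: 50 -> equal
Result: constant -> 50

50


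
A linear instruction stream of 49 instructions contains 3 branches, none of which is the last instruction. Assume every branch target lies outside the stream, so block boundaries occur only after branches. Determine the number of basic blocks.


With no in-sequence branch targets, the leaders are the first instruction plus the instruction after each branch.
Number of basic blocks = branches + 1
= 3 + 1 = 4

4


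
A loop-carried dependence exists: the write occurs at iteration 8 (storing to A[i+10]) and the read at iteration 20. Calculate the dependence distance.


Distance = read iteration - write iteration
= 20 - 8 = 12

12


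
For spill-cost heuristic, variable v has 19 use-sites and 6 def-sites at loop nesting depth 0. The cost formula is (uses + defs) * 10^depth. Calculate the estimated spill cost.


uses + defs = 19 + 6 = 25
10^0 = 1
Spill cost = 25 * 1 = 25

25


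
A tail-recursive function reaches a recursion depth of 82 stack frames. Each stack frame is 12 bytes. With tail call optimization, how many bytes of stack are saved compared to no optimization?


Without TCO: 82 * 12 = 984 bytes
With TCO: reuse 1 frame = 12 bytes
Savings = 984 - 12 = 972

972


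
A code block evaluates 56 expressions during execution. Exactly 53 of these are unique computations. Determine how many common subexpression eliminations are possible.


CSE count = total expressions - unique expressions
= 56 - 53 = 3

3


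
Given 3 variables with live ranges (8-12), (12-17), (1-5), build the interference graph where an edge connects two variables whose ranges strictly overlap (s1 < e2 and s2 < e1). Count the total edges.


Check all pairs for overlapping intervals.
Two intervals (s1,e1) and (s2,e2) overlap if s1 < e2 and s2 < e1.
v0 (8-12) vs v1..v2: overlaps none -> 0
v1 (12-17) vs v2: overlaps none -> 0
Total overlapping pairs = 0 + 0 = 0

0


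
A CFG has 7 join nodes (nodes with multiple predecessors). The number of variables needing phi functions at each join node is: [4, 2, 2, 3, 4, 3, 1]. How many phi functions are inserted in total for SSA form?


Total phi functions = sum of phi functions at each join node
= 4 + 2 + 2 + 3 + 4 + 3 + 1 = 19

19


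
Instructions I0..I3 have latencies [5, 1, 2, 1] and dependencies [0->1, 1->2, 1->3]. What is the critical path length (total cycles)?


Compute longest path through dependency graph: dist(Ik) = max over predecessors of dist + latency(Ik).
dist(I0) = latency 5 = 5
dist(I1) = dist(I0) + 1 = 5 + 1 = 6
dist(I2) = dist(I1) + 2 = 6 + 2 = 8
dist(I3) = dist(I1) + 1 = 6 + 1 = 7
Critical path = max dist = 8

8


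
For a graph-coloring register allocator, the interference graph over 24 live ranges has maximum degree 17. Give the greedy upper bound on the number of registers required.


Greedy coloring never needs more than (max_degree + 1) colors: when coloring a vertex, at most max_degree neighbors are already colored.
Upper bound = 17 + 1 = 18

18


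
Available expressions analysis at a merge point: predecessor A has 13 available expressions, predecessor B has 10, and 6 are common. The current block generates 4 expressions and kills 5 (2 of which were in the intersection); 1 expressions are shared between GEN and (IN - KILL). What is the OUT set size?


IN = intersection of predecessors = 6
IN - KILL = 6 - 2 = 4
|OUT| = |GEN| + |IN - KILL| - |GEN ∩ (IN - KILL)| = 4 + 4 - 1 = 7

7


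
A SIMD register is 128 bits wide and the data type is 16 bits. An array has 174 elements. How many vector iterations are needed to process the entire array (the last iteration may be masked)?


Width = 128 / 16 = 8 elements per vector op
Iterations = ceil(174 / 8) = 22

22


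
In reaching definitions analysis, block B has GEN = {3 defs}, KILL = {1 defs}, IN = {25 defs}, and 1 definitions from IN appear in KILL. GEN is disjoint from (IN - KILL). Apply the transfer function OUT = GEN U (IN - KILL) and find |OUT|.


IN - KILL: 25 - 1 = 24 surviving definitions
OUT = GEN + surviving = 3 + 24 = 27

27


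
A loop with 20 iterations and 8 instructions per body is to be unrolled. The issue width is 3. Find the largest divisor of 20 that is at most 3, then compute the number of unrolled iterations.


Largest divisor of 20 <= 3 is 2
New iterations = 20 / 2 = 10

10


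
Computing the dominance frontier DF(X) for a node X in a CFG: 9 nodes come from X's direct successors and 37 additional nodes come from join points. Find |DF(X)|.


DF(X) = direct successor contributions + join point contributions
= 9 + 37 = 46

46


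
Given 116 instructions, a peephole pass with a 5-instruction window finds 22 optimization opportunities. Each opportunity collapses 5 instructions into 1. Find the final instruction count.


Each match removes 4 instructions.
Total removed = 22 * 4 = 88
Remaining = 116 - 88 = 28

28


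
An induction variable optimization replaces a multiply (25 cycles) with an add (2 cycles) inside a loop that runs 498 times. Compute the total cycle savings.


Per-iteration saving = 25 - 2 = 23
Total saved = 498 * 23 = 11454

11454


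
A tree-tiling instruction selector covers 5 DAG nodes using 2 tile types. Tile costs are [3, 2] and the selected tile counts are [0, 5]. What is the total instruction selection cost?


Total cost = sum(count_i * cost_i)
= 0*3 + 5*2
= 10

10


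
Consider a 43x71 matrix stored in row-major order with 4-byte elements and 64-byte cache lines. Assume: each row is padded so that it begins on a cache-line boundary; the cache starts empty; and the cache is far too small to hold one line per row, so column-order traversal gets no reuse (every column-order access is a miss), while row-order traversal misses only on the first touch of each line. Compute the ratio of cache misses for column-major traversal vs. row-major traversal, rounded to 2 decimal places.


Each row occupies 71 * 4 = 284 bytes and starts on a line boundary, so it spans ceil(284 / 64) = 5 cache lines.
Row-major traversal misses (one per line touched): 43 * ceil(71 * 4 / 64) = 215
Column-major traversal misses (no reuse, every access misses): 43 * 71 = 3053
Ratio = 3053 / 215 = 14.2

14.2


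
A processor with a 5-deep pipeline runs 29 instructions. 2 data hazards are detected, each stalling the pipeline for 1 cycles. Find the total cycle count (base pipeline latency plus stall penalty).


Base cycles = 5 + 29 - 1 = 33
Total stalls = 2 * 1 = 2
Total = 33 + 2 = 35

35


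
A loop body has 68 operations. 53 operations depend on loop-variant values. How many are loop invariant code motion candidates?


Invariant candidates = total - loop-dependent
= 68 - 53 = 15

15


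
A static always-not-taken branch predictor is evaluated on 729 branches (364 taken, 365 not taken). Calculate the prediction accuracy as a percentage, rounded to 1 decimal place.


Predictor: always-not-taken
Correct predictions = 365
Accuracy = 365 / 729 * 100 = 50.1%

50.1


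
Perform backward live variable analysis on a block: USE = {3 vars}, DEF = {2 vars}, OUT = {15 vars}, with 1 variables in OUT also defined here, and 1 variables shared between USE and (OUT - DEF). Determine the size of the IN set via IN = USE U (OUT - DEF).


OUT - DEF: 15 - 1 = 14
|IN| = |USE| + |OUT - DEF| - |USE ∩ (OUT - DEF)| = 3 + 14 - 1 = 16

16


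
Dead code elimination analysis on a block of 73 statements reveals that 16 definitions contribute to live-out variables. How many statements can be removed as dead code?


Dead code = total statements - live definitions
= 73 - 16 = 57

57


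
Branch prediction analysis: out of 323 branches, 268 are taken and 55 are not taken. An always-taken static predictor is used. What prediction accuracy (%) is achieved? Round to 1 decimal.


Predictor: always-taken
Correct predictions = 268
Accuracy = 268 / 323 * 100 = 83.0%

83.0


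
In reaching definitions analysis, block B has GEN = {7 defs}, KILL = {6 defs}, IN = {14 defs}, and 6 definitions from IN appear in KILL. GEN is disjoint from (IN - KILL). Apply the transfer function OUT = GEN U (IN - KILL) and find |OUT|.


IN - KILL: 14 - 6 = 8 surviving definitions
OUT = GEN + surviving = 7 + 8 = 15

15


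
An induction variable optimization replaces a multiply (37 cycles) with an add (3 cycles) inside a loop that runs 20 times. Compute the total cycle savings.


Per-iteration saving = 37 - 3 = 34
Total saved = 20 * 34 = 680

680


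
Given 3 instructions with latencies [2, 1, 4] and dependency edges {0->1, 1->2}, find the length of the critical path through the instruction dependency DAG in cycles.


Compute longest path through dependency graph: dist(Ik) = max over predecessors of dist + latency(Ik).
dist(I0) = latency 2 = 2
dist(I1) = dist(I0) + 1 = 2 + 1 = 3
dist(I2) = dist(I1) + 4 = 3 + 4 = 7
Critical path = max dist = 7

7


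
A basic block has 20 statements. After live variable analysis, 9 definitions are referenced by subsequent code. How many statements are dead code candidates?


Dead code = total statements - live definitions
= 20 - 9 = 11

11


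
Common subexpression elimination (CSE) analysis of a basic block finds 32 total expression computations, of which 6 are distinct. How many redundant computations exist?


CSE count = total expressions - unique expressions
= 32 - 6 = 26

26


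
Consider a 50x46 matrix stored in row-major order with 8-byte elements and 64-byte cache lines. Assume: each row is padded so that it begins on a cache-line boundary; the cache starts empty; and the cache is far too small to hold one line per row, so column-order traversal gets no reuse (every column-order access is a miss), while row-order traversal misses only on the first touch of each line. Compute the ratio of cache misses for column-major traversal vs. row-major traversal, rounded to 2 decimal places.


Each row occupies 46 * 8 = 368 bytes and starts on a line boundary, so it spans ceil(368 / 64) = 6 cache lines.
Row-major traversal misses (one per line touched): 50 * ceil(46 * 8 / 64) = 300
Column-major traversal misses (no reuse, every access misses): 50 * 46 = 2300
Ratio = 2300 / 300 = 7.67

7.67


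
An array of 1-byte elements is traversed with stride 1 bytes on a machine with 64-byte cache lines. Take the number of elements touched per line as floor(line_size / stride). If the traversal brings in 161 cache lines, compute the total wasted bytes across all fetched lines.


Elements per line = floor(64 / 1) = 64
Bytes used per line = 64 * 1 = 64
Wasted per line = 64 - 64 = 0
Total wasted = 0 * 161 = 0

0


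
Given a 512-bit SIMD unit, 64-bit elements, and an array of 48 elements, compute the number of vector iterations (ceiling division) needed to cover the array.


Width = 512 / 64 = 8 elements per vector op
Iterations = ceil(48 / 8) = 6

6


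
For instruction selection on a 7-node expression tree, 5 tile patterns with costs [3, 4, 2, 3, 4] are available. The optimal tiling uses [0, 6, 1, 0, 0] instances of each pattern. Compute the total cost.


Total cost = sum(count_i * cost_i)
= 0*3 + 6*4 + 1*2 + 0*3 + 0*4
= 26

26


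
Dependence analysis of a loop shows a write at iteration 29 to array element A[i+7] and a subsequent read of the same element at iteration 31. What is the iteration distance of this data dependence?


Distance = read iteration - write iteration
= 31 - 29 = 2

2


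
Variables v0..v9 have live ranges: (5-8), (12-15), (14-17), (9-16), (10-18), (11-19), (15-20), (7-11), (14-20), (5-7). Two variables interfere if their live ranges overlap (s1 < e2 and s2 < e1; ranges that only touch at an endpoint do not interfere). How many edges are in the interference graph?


Check all pairs for overlapping intervals.
Two intervals (s1,e1) and (s2,e2) overlap if s1 < e2 and s2 < e1.
v0 (5-8) vs v1..v9: overlaps v7, v9 -> 2
v1 (12-15) vs v2..v9: overlaps v2, v3, v4, v5, v8 -> 5
v2 (14-17) vs v3..v9: overlaps v3, v4, v5, v6, v8 -> 5
v3 (9-16) vs v4..v9: overlaps v4, v5, v6, v7, v8 -> 5
v4 (10-18) vs v5..v9: overlaps v5, v6, v7, v8 -> 4
v5 (11-19) vs v6..v9: overlaps v6, v8 -> 2
v6 (15-20) vs v7..v9: overlaps v8 -> 1
v7 (7-11) vs v8..v9: overlaps none -> 0
v8 (14-20) vs v9: overlaps none -> 0
Total overlapping pairs = 2 + 5 + 5 + 5 + 4 + 2 + 1 + 0 + 0 = 24

24


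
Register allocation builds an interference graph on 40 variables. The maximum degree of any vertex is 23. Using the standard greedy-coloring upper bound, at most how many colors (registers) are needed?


Greedy coloring never needs more than (max_degree + 1) colors: when coloring a vertex, at most max_degree neighbors are already colored.
Upper bound = 23 + 1 = 24

24


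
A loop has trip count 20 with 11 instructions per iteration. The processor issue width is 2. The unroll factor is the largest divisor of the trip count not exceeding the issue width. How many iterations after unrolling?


Largest divisor of 20 <= 2 is 2
New iterations = 20 / 2 = 10

10


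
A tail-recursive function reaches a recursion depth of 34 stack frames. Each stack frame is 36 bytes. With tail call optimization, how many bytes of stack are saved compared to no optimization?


Without TCO: 34 * 36 = 1224 bytes
With TCO: reuse 1 frame = 36 bytes
Savings = 1224 - 36 = 1188

1188


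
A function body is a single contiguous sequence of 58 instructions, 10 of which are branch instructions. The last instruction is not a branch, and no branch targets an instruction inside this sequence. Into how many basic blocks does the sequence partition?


With no in-sequence branch targets, the leaders are the first instruction plus the instruction after each branch.
Number of basic blocks = branches + 1
= 10 + 1 = 11

11


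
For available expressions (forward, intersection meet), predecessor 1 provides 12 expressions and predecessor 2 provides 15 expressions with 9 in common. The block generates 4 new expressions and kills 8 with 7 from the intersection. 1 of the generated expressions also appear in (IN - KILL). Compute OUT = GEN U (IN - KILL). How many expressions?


IN = intersection of predecessors = 9
IN - KILL = 9 - 7 = 2
|OUT| = |GEN| + |IN - KILL| - |GEN ∩ (IN - KILL)| = 4 + 2 - 1 = 5

5


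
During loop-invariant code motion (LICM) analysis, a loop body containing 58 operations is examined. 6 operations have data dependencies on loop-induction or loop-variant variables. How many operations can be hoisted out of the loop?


Invariant candidates = total - loop-dependent
= 58 - 6 = 52

52


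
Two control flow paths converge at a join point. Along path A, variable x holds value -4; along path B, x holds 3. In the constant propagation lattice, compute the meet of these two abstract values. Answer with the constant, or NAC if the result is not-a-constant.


Meet operation: if both paths give the same constant, result is that constant; if they differ, result is NAC (not-a-constant).
Path A: -4, Path B: 3 -> differ
Result: not-a-constant -> NAC

NAC


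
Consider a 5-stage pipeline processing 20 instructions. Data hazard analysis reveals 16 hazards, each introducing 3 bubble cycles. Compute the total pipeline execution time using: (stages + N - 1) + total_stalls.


Base cycles = 5 + 20 - 1 = 24
Total stalls = 16 * 3 = 48
Total = 24 + 48 = 72

72


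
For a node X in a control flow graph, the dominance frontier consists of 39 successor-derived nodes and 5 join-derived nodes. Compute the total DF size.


DF(X) = direct successor contributions + join point contributions
= 39 + 5 = 44

44


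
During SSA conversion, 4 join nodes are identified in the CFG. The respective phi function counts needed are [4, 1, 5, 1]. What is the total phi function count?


Total phi functions = sum of phi functions at each join node
= 4 + 1 + 5 + 1 = 11

11


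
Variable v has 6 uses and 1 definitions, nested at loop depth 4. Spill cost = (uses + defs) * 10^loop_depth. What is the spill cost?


uses + defs = 6 + 1 = 7
10^4 = 10000
Spill cost = 7 * 10000 = 70000

70000


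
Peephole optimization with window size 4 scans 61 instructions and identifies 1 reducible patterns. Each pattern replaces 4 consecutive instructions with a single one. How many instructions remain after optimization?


Each match removes 3 instructions.
Total removed = 1 * 3 = 3
Remaining = 61 - 3 = 58

58


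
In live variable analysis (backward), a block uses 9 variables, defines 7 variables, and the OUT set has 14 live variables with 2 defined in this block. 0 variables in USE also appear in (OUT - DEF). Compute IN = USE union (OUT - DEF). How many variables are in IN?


OUT - DEF: 14 - 2 = 12
|IN| = |USE| + |OUT - DEF| - |USE ∩ (OUT - DEF)| = 9 + 12 - 0 = 21

21


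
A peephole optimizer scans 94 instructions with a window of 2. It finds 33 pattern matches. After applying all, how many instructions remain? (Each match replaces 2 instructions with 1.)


Each match removes 1 instructions.
Total removed = 33 * 1 = 33
Remaining = 94 - 33 = 61

61


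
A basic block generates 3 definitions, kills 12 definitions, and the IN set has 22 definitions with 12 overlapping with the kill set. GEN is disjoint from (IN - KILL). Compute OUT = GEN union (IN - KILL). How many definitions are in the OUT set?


IN - KILL: 22 - 12 = 10 surviving definitions
OUT = GEN + surviving = 3 + 10 = 13

13


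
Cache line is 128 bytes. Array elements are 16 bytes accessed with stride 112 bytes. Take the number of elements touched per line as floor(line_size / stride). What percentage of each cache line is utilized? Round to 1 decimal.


Elements per cache line = floor(128 / 112) = 1
Bytes used = 1 * 16 = 16
Utilization = 16 / 128 * 100 = 12.5%

12.5


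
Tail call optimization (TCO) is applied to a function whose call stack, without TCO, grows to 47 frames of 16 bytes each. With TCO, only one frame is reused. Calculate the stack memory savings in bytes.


Without TCO: 47 * 16 = 752 bytes
With TCO: reuse 1 frame = 16 bytes
Savings = 752 - 16 = 736

736


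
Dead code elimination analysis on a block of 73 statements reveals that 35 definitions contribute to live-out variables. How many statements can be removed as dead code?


Dead code = total statements - live definitions
= 73 - 35 = 38

38


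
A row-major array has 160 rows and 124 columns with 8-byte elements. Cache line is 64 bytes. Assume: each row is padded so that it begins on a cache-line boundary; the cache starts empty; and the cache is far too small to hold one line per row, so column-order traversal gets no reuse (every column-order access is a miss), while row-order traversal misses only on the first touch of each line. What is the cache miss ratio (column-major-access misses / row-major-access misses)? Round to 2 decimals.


Each row occupies 124 * 8 = 992 bytes and starts on a line boundary, so it spans ceil(992 / 64) = 16 cache lines.
Row-major traversal misses (one per line touched): 160 * ceil(124 * 8 / 64) = 2560
Column-major traversal misses (no reuse, every access misses): 160 * 124 = 19840
Ratio = 19840 / 2560 = 7.75

7.75


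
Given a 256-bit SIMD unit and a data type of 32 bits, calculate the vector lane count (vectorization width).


Width = SIMD bits / data type bits
= 256 / 32 = 8

8


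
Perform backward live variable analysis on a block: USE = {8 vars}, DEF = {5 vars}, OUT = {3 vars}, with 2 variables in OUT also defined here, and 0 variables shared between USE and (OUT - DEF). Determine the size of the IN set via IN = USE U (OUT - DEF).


OUT - DEF: 3 - 2 = 1
|IN| = |USE| + |OUT - DEF| - |USE ∩ (OUT - DEF)| = 8 + 1 - 0 = 9

9


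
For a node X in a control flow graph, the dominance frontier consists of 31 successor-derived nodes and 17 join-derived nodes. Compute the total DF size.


DF(X) = direct successor contributions + join point contributions
= 31 + 17 = 48

48


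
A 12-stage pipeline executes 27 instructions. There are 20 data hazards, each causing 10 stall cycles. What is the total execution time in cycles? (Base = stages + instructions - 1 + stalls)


Base cycles = 12 + 27 - 1 = 38
Total stalls = 20 * 10 = 200
Total = 38 + 200 = 238

238


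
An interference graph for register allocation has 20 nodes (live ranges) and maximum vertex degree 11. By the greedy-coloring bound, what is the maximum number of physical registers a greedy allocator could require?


Greedy coloring never needs more than (max_degree + 1) colors: when coloring a vertex, at most max_degree neighbors are already colored.
Upper bound = 11 + 1 = 12

12


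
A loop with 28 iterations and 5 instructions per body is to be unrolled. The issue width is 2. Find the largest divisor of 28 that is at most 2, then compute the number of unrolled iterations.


Largest divisor of 28 <= 2 is 2
New iterations = 28 / 2 = 14

14


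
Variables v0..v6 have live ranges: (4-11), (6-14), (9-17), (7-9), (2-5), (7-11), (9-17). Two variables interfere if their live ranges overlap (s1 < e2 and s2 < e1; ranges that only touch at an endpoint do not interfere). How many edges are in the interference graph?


Check all pairs for overlapping intervals.
Two intervals (s1,e1) and (s2,e2) overlap if s1 < e2 and s2 < e1.
v0 (4-11) vs v1..v6: overlaps v1, v2, v3, v4, v5, v6 -> 6
v1 (6-14) vs v2..v6: overlaps v2, v3, v5, v6 -> 4
v2 (9-17) vs v3..v6: overlaps v5, v6 -> 2
v3 (7-9) vs v4..v6: overlaps v5 -> 1
v4 (2-5) vs v5..v6: overlaps none -> 0
v5 (7-11) vs v6: overlaps v6 -> 1
Total overlapping pairs = 6 + 4 + 2 + 1 + 0 + 1 = 14

14


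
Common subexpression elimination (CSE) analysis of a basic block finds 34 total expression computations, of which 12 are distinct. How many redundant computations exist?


CSE count = total expressions - unique expressions
= 34 - 12 = 22

22


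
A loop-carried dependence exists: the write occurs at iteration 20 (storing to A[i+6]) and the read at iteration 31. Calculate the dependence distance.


Distance = read iteration - write iteration
= 31 - 20 = 11

11


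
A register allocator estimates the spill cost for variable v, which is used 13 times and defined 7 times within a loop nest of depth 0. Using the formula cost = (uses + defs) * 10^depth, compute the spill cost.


uses + defs = 13 + 7 = 20
10^0 = 1
Spill cost = 20 * 1 = 20

20


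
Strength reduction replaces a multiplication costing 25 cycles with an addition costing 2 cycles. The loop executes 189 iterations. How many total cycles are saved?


Per-iteration saving = 25 - 2 = 23
Total saved = 189 * 23 = 4347

4347


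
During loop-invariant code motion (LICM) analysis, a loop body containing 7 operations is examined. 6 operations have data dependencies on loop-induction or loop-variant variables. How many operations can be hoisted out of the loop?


Invariant candidates = total - loop-dependent
= 7 - 6 = 1

1


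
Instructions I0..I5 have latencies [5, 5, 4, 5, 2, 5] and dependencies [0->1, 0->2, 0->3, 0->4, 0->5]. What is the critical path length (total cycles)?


Compute longest path through dependency graph: dist(Ik) = max over predecessors of dist + latency(Ik).
dist(I0) = latency 5 = 5
dist(I1) = dist(I0) + 5 = 5 + 5 = 10
dist(I2) = dist(I0) + 4 = 5 + 4 = 9
dist(I3) = dist(I0) + 5 = 5 + 5 = 10
dist(I4) = dist(I0) + 2 = 5 + 2 = 7
dist(I5) = dist(I0) + 5 = 5 + 5 = 10
Critical path = max dist = 10

10


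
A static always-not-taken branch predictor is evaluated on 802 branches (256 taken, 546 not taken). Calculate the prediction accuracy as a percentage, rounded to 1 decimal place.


Predictor: always-not-taken
Correct predictions = 546
Accuracy = 546 / 802 * 100 = 68.1%

68.1


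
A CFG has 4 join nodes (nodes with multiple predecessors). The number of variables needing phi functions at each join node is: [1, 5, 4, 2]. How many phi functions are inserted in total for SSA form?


Total phi functions = sum of phi functions at each join node
= 1 + 5 + 4 + 2 = 12

12


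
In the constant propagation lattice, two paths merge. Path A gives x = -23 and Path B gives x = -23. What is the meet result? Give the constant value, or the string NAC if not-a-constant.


Meet operation: if both paths give the same constant, result is that constant; if they differ, result is NAC (not-a-constant).
Path A: -23, Path B: -23 -> equal
Result: constant -> -23

-23


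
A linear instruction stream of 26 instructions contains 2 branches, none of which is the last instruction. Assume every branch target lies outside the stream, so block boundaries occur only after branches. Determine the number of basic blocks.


With no in-sequence branch targets, the leaders are the first instruction plus the instruction after each branch.
Number of basic blocks = branches + 1
= 2 + 1 = 3

3
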